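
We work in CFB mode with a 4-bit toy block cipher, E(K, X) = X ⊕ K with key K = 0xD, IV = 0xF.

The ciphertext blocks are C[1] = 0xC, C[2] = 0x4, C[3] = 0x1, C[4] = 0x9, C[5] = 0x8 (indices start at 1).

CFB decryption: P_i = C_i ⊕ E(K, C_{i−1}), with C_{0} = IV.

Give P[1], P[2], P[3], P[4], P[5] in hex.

P[1] = 0xE, P[2] = 0x5, P[3] = 0x8, P[4] = 0x5, P[5] = 0xC

P[1]: E(K, 0xF) = 0x2; 0xC ⊕ 0x2 = 0xE.
P[2]: E(K, 0xC) = 0x1; 0x4 ⊕ 0x1 = 0x5.
P[3]: E(K, 0x4) = 0x9; 0x1 ⊕ 0x9 = 0x8.
P[4]: E(K, 0x1) = 0xC; 0x9 ⊕ 0xC = 0x5.
P[5]: E(K, 0x9) = 0x4; 0x8 ⊕ 0x4 = 0xC.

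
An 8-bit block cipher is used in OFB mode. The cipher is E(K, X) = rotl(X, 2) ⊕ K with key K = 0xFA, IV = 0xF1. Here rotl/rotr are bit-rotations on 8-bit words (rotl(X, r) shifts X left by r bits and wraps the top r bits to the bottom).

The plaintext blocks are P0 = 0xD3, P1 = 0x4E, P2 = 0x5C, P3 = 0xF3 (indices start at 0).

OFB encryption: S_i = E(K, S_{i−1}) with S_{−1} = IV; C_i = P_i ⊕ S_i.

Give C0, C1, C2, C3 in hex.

C0 = 0xEE, C1 = 0x40, C2 = 0x9E, C3 = 0x02

C0: S = E(K, 0xF1) = 0x3D; 0xD3 ⊕ 0x3D = 0xEE.
C1: S = E(K, 0x3D) = 0x0E; 0x4E ⊕ 0x0E = 0x40.
C2: S = E(K, 0x0E) = 0xC2; 0x5C ⊕ 0xC2 = 0x9E.
C3: S = E(K, 0xC2) = 0xF1; 0xF3 ⊕ 0xF1 = 0x02.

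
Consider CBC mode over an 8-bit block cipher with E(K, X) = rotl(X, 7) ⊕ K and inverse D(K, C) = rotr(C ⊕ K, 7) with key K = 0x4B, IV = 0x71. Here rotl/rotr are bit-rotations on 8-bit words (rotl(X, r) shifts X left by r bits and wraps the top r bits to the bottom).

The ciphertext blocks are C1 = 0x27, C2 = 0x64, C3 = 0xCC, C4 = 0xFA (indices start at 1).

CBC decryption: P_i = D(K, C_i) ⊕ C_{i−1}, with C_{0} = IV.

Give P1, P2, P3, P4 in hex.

P1 = 0xA9, P2 = 0x79, P3 = 0x6B, P4 = 0xAF

P1: D(K, 0x27) = 0xD8; 0xD8 ⊕ 0x71 = 0xA9.
P2: D(K, 0x64) = 0x5E; 0x5E ⊕ 0x27 = 0x79.
P3: D(K, 0xCC) = 0x0F; 0x0F ⊕ 0x64 = 0x6B.
P4: D(K, 0xFA) = 0x63; 0x63 ⊕ 0xCC = 0xAF.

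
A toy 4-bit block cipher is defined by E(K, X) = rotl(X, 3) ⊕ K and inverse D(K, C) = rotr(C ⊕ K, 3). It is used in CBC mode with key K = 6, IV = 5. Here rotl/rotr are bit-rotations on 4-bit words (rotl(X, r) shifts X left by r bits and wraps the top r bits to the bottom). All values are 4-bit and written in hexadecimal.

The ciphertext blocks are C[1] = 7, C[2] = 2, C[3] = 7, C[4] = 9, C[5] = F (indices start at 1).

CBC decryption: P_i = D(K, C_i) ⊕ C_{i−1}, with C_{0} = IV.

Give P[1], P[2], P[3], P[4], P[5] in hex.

P[1] = 7, P[2] = F, P[3] = 0, P[4] = 8, P[5] = A

P[1]: D(K, 7) = 2; 2 ⊕ 5 = 7.
P[2]: D(K, 2) = 8; 8 ⊕ 7 = F.
P[3]: D(K, 7) = 2; 2 ⊕ 2 = 0.
P[4]: D(K, 9) = F; F ⊕ 7 = 8.
P[5]: D(K, F) = 3; 3 ⊕ 9 = A.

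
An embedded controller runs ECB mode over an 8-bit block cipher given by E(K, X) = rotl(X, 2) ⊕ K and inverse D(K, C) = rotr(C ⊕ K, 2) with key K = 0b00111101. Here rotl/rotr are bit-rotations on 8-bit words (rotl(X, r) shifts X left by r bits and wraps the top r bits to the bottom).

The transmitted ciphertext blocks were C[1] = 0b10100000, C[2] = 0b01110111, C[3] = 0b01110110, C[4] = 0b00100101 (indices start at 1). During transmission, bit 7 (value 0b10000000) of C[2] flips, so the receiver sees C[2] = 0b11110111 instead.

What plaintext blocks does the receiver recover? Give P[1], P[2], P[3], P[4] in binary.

ECB decryption: P_i = D(K, C_i).
Only C[2] changed, to 0b11110111. In ECB, a change in C_i affects only P_i. Decrypting the received ciphertext:
P[1]: D(K, 0b10100000) = 0b01100111.
P[2]: D(K, 0b11110111) = 0b10110010.
P[3]: D(K, 0b01110110) = 0b11010010.
P[4]: D(K, 0b00100101) = 0b00000110.
Blocks that differ from the original plaintext: P[2].

P[1] = 0b01100111, P[2] = 0b10110010, P[3] = 0b11010010, P[4] = 0b00000110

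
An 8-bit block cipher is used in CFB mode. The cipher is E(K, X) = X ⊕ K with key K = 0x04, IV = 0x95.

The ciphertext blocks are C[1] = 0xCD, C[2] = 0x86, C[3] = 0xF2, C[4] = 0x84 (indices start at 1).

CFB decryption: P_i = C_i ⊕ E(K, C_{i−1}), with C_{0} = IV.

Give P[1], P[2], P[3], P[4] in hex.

P[1]: E(K, 0x95) = 0x91; 0xCD ⊕ 0x91 = 0x5C.
P[2]: E(K, 0xCD) = 0xC9; 0x86 ⊕ 0xC9 = 0x4F.
P[3]: E(K, 0x86) = 0x82; 0xF2 ⊕ 0x82 = 0x70.
P[4]: E(K, 0xF2) = 0xF6; 0x84 ⊕ 0xF6 = 0x72.

P[1] = 0x5C, P[2] = 0x4F, P[3] = 0x70, P[4] = 0x72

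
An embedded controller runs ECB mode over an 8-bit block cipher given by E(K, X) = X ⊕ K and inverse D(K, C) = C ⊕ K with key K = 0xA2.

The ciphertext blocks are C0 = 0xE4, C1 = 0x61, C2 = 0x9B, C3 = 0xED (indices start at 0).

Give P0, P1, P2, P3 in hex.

P0 = 0x46, P1 = 0xC3, P2 = 0x39, P3 = 0x4F

ECB decryption: P_i = D(K, C_i).
P0: D(K, 0xE4) = 0x46.
P1: D(K, 0x61) = 0xC3.
P2: D(K, 0x9B) = 0x39.
P3: D(K, 0xED) = 0x4F.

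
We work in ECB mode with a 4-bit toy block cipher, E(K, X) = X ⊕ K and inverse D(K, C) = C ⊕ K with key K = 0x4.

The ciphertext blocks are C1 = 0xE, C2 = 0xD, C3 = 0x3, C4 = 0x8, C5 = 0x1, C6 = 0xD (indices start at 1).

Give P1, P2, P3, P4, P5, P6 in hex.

P1 = 0xA, P2 = 0x9, P3 = 0x7, P4 = 0xC, P5 = 0x5, P6 = 0x9

ECB decryption: P_i = D(K, C_i).
P1: D(K, 0xE) = 0xA.
P2: D(K, 0xD) = 0x9.
P3: D(K, 0x3) = 0x7.
P4: D(K, 0x8) = 0xC.
P5: D(K, 0x1) = 0x5.
P6: D(K, 0xD) = 0x9.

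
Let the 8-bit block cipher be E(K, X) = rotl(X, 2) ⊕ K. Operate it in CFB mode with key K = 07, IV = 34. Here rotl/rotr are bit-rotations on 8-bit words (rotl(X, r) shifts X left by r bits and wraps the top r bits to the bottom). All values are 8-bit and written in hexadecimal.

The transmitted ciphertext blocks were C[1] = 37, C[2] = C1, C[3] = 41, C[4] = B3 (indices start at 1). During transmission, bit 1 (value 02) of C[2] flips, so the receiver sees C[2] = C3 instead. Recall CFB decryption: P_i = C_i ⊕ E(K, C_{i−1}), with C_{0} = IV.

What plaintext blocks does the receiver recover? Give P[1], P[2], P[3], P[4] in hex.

P[1] = E0, P[2] = 18, P[3] = 49, P[4] = B1

Only C[2] changed, to C3. In CFB, a change in C_i flips the same bit in P_i and garbles P_{i+1}. Decrypting the received ciphertext:
P[1]: E(K, 34) = D7; 37 ⊕ D7 = E0.
P[2]: E(K, 37) = DB; C3 ⊕ DB = 18.
P[3]: E(K, C3) = 08; 41 ⊕ 08 = 49.
P[4]: E(K, 41) = 02; B3 ⊕ 02 = B1.
Blocks that differ from the original plaintext: P[2], P[3].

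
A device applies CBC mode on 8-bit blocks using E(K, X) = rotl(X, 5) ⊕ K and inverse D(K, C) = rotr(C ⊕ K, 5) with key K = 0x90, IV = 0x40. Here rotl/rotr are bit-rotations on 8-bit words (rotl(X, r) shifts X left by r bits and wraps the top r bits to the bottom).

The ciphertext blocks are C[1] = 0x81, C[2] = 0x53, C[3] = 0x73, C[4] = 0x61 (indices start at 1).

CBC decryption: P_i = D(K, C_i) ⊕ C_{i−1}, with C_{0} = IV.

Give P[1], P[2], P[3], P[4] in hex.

P[1]: D(K, 0x81) = 0x88; 0x88 ⊕ 0x40 = 0xC8.
P[2]: D(K, 0x53) = 0x1E; 0x1E ⊕ 0x81 = 0x9F.
P[3]: D(K, 0x73) = 0x1F; 0x1F ⊕ 0x53 = 0x4C.
P[4]: D(K, 0x61) = 0x8F; 0x8F ⊕ 0x73 = 0xFC.

P[1] = 0xC8, P[2] = 0x9F, P[3] = 0x4C, P[4] = 0xFC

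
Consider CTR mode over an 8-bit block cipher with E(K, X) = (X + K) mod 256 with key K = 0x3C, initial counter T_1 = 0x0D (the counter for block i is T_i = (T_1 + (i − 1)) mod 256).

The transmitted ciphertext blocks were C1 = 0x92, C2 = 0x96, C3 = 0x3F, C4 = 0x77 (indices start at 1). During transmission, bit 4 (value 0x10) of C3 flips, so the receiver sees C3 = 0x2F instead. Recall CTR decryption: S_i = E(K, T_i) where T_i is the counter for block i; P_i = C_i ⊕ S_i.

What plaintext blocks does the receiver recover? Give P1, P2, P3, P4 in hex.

Only C3 changed, to 0x2F. In CTR, a change in C_i flips the same bit in P_i only; the keystream is unaffected. Decrypting the received ciphertext:
P1: T = 0x0D, S = E(K, T) = 0x49; 0x92 ⊕ 0x49 = 0xDB.
P2: T = 0x0E, S = E(K, T) = 0x4A; 0x96 ⊕ 0x4A = 0xDC.
P3: T = 0x0F, S = E(K, T) = 0x4B; 0x2F ⊕ 0x4B = 0x64.
P4: T = 0x10, S = E(K, T) = 0x4C; 0x77 ⊕ 0x4C = 0x3B.
Blocks that differ from the original plaintext: P3.

P1 = 0xDB, P2 = 0xDC, P3 = 0x64, P4 = 0x3B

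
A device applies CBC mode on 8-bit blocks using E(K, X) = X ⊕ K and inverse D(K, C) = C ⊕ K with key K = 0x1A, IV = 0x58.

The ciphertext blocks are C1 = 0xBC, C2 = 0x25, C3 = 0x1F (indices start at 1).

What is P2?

P2 = 0x83

CBC decryption: P_i = D(K, C_i) ⊕ C_{i−1}, with C_{0} = IV.
P2: D(K, 0x25) = 0x3F; 0x3F ⊕ 0xBC = 0x83.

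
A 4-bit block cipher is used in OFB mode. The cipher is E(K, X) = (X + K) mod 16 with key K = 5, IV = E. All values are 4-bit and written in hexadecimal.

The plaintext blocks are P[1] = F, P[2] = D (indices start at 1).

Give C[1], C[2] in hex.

C[1] = C, C[2] = 5

OFB encryption: S_i = E(K, S_{i−1}) with S_{0} = IV; C_i = P_i ⊕ S_i.
C[1]: S = E(K, E) = 3; F ⊕ 3 = C.
C[2]: S = E(K, 3) = 8; D ⊕ 8 = 5.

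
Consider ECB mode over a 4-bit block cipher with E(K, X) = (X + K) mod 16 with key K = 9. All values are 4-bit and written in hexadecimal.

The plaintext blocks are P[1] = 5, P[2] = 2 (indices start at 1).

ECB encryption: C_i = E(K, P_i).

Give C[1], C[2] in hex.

C[1] = E, C[2] = B

C[1]: E(K, 5) = E.
C[2]: E(K, 2) = B.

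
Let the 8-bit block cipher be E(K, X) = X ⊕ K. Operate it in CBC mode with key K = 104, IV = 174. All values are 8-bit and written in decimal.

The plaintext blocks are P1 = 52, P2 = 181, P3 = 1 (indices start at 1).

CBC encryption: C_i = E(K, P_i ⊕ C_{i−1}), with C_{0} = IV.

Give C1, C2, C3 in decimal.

C1 = 242, C2 = 47, C3 = 70

C1: P1 ⊕ 174 = 154; E(K, 154) = 242.
C2: P2 ⊕ 242 = 71; E(K, 71) = 47.
C3: P3 ⊕ 47 = 46; E(K, 46) = 70.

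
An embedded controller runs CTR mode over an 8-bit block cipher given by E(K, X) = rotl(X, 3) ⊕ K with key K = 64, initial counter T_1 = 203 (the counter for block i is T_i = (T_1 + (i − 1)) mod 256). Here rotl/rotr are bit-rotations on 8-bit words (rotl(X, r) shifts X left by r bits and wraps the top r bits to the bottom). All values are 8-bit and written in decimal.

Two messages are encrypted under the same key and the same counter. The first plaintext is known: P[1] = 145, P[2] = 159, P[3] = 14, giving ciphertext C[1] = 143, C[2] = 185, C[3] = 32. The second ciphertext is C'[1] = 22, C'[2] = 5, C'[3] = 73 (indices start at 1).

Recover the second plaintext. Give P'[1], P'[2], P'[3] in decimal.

In CTR with a reused counter, both messages share the same keystream S_i, so C_i ⊕ C'_i = P_i ⊕ P'_i and thus P'_i = P_i ⊕ C_i ⊕ C'_i.
P'[1]: 145 ⊕ 143 ⊕ 22 = 8.
P'[2]: 159 ⊕ 185 ⊕ 5 = 35.
P'[3]: 14 ⊕ 32 ⊕ 73 = 103.

P'[1] = 8, P'[2] = 35, P'[3] = 103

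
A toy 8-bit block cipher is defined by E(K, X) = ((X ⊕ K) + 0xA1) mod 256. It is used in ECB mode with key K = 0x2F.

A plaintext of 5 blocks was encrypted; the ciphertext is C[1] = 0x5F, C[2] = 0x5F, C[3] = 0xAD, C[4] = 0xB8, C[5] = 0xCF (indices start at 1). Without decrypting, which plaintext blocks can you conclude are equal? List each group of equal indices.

ECB encrypts each block independently with the same key, so equal ciphertext blocks imply equal plaintext blocks.
C[1] = C[2] = 0x5F, so P[1] = P[2].

P[1] = P[2]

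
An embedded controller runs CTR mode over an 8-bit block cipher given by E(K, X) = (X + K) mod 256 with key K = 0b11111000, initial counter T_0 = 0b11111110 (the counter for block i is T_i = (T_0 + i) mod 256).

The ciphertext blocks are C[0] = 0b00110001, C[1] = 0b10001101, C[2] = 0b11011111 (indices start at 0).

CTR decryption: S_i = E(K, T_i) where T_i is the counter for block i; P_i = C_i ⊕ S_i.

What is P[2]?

P[2]: T = 0b00000000, S = E(K, T) = 0b11111000; 0b11011111 ⊕ 0b11111000 = 0b00100111.

P[2] = 0b00100111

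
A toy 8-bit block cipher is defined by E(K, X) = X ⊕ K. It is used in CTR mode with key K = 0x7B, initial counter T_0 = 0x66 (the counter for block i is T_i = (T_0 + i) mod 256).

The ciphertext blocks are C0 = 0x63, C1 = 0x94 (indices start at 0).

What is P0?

P0 = 0x7E

CTR decryption: S_i = E(K, T_i) where T_i is the counter for block i; P_i = C_i ⊕ S_i.
P0: T = 0x66, S = E(K, T) = 0x1D; 0x63 ⊕ 0x1D = 0x7E.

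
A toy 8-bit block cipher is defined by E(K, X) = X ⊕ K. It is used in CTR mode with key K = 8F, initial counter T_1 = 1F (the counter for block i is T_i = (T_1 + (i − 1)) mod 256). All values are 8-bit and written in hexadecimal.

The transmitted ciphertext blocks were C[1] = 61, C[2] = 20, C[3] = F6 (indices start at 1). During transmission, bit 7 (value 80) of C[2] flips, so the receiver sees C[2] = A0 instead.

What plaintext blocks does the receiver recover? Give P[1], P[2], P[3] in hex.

P[1] = F1, P[2] = 0F, P[3] = 58

CTR decryption: S_i = E(K, T_i) where T_i is the counter for block i; P_i = C_i ⊕ S_i.
Only C[2] changed, to A0. In CTR, a change in C_i flips the same bit in P_i only; the keystream is unaffected. Decrypting the received ciphertext:
P[1]: T = 1F, S = E(K, T) = 90; 61 ⊕ 90 = F1.
P[2]: T = 20, S = E(K, T) = AF; A0 ⊕ AF = 0F.
P[3]: T = 21, S = E(K, T) = AE; F6 ⊕ AE = 58.
Blocks that differ from the original plaintext: P[2].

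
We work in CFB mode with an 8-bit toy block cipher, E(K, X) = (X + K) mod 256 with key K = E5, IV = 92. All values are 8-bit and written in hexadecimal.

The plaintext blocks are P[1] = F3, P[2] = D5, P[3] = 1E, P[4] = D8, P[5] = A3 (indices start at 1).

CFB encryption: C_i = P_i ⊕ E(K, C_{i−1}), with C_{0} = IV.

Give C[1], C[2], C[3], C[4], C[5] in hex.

C[1]: E(K, 92) = 77; F3 ⊕ 77 = 84.
C[2]: E(K, 84) = 69; D5 ⊕ 69 = BC.
C[3]: E(K, BC) = A1; 1E ⊕ A1 = BF.
C[4]: E(K, BF) = A4; D8 ⊕ A4 = 7C.
C[5]: E(K, 7C) = 61; A3 ⊕ 61 = C2.

C[1] = 84, C[2] = BC, C[3] = BF, C[4] = 7C, C[5] = C2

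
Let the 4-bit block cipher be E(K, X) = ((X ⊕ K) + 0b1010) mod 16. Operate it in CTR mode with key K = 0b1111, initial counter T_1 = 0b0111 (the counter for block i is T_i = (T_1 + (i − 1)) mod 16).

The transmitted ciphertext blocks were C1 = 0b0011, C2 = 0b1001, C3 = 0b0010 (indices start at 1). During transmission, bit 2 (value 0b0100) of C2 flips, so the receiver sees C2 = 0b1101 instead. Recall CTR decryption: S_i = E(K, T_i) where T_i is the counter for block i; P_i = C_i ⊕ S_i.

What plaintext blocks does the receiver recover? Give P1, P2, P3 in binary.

P1 = 0b0001, P2 = 0b1100, P3 = 0b0010

Only C2 changed, to 0b1101. In CTR, a change in C_i flips the same bit in P_i only; the keystream is unaffected. Decrypting the received ciphertext:
P1: T = 0b0111, S = E(K, T) = 0b0010; 0b0011 ⊕ 0b0010 = 0b0001.
P2: T = 0b1000, S = E(K, T) = 0b0001; 0b1101 ⊕ 0b0001 = 0b1100.
P3: T = 0b1001, S = E(K, T) = 0b0000; 0b0010 ⊕ 0b0000 = 0b0010.
Blocks that differ from the original plaintext: P2.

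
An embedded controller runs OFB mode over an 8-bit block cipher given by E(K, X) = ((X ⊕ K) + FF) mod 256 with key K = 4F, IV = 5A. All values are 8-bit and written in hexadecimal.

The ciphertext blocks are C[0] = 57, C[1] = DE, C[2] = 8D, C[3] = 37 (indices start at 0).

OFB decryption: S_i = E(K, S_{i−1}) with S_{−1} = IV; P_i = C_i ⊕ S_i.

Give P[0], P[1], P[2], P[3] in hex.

P[0] = 43, P[1] = 84, P[2] = 99, P[3] = 6D

P[0]: S = E(K, 5A) = 14; 57 ⊕ 14 = 43.
P[1]: S = E(K, 14) = 5A; DE ⊕ 5A = 84.
P[2]: S = E(K, 5A) = 14; 8D ⊕ 14 = 99.
P[3]: S = E(K, 14) = 5A; 37 ⊕ 5A = 6D.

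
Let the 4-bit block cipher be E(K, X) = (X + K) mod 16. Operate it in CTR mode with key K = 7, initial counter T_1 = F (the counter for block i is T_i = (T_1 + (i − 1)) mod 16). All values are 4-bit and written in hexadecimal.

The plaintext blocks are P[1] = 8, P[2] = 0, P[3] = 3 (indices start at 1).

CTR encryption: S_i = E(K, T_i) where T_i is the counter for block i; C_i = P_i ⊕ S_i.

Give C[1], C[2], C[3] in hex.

C[1]: T = F, S = E(K, T) = 6; 8 ⊕ 6 = E.
C[2]: T = 0, S = E(K, T) = 7; 0 ⊕ 7 = 7.
C[3]: T = 1, S = E(K, T) = 8; 3 ⊕ 8 = B.

C[1] = E, C[2] = 7, C[3] = B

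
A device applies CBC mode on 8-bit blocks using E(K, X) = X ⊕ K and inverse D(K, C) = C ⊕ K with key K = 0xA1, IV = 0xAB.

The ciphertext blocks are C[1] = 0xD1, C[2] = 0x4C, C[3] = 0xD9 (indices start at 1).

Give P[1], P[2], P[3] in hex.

CBC decryption: P_i = D(K, C_i) ⊕ C_{i−1}, with C_{0} = IV.
P[1]: D(K, 0xD1) = 0x70; 0x70 ⊕ 0xAB = 0xDB.
P[2]: D(K, 0x4C) = 0xED; 0xED ⊕ 0xD1 = 0x3C.
P[3]: D(K, 0xD9) = 0x78; 0x78 ⊕ 0x4C = 0x34.

P[1] = 0xDB, P[2] = 0x3C, P[3] = 0x34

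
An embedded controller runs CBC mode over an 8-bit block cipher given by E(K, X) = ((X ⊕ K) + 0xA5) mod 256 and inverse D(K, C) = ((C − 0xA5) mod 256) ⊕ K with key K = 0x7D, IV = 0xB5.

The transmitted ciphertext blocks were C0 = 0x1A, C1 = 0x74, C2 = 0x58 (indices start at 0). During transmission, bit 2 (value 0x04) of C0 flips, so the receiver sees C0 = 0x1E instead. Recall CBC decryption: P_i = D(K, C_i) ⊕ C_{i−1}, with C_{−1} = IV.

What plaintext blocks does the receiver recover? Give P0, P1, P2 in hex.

Only C0 changed, to 0x1E. In CBC, a change in C_i garbles P_i and flips the same bit in P_{i+1}. Decrypting the received ciphertext:
P0: D(K, 0x1E) = 0x04; 0x04 ⊕ 0xB5 = 0xB1.
P1: D(K, 0x74) = 0xB2; 0xB2 ⊕ 0x1E = 0xAC.
P2: D(K, 0x58) = 0xCE; 0xCE ⊕ 0x74 = 0xBA.
Blocks that differ from the original plaintext: P0, P1.

P0 = 0xB1, P1 = 0xAC, P2 = 0xBA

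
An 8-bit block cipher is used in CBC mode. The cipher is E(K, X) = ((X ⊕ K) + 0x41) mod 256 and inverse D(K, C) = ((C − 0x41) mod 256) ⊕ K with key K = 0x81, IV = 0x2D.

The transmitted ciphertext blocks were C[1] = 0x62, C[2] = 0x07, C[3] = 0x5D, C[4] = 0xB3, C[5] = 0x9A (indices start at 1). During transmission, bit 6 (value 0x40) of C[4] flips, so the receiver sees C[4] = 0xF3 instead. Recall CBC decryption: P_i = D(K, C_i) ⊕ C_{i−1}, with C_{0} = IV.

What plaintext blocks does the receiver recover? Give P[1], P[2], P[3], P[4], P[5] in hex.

P[1] = 0x8D, P[2] = 0x25, P[3] = 0x9A, P[4] = 0x6E, P[5] = 0x2B

Only C[4] changed, to 0xF3. In CBC, a change in C_i garbles P_i and flips the same bit in P_{i+1}. Decrypting the received ciphertext:
P[1]: D(K, 0x62) = 0xA0; 0xA0 ⊕ 0x2D = 0x8D.
P[2]: D(K, 0x07) = 0x47; 0x47 ⊕ 0x62 = 0x25.
P[3]: D(K, 0x5D) = 0x9D; 0x9D ⊕ 0x07 = 0x9A.
P[4]: D(K, 0xF3) = 0x33; 0x33 ⊕ 0x5D = 0x6E.
P[5]: D(K, 0x9A) = 0xD8; 0xD8 ⊕ 0xF3 = 0x2B.
Blocks that differ from the original plaintext: P[4], P[5].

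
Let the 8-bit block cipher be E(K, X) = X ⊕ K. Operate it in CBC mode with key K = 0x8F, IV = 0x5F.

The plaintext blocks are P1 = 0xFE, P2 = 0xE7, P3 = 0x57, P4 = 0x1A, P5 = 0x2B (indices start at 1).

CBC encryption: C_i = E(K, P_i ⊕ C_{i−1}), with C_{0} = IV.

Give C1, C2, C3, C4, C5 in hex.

C1: P1 ⊕ 0x5F = 0xA1; E(K, 0xA1) = 0x2E.
C2: P2 ⊕ 0x2E = 0xC9; E(K, 0xC9) = 0x46.
C3: P3 ⊕ 0x46 = 0x11; E(K, 0x11) = 0x9E.
C4: P4 ⊕ 0x9E = 0x84; E(K, 0x84) = 0x0B.
C5: P5 ⊕ 0x0B = 0x20; E(K, 0x20) = 0xAF.

C1 = 0x2E, C2 = 0x46, C3 = 0x9E, C4 = 0x0B, C5 = 0xAF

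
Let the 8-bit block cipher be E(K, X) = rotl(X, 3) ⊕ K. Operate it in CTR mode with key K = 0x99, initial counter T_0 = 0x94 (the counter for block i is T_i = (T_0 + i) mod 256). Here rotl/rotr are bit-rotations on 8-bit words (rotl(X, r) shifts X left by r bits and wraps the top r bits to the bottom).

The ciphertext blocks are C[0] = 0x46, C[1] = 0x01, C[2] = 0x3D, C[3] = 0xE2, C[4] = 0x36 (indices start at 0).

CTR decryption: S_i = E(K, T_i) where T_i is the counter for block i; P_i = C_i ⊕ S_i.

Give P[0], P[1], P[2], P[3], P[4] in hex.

P[0] = 0x7B, P[1] = 0x34, P[2] = 0x10, P[3] = 0xC7, P[4] = 0x6B

P[0]: T = 0x94, S = E(K, T) = 0x3D; 0x46 ⊕ 0x3D = 0x7B.
P[1]: T = 0x95, S = E(K, T) = 0x35; 0x01 ⊕ 0x35 = 0x34.
P[2]: T = 0x96, S = E(K, T) = 0x2D; 0x3D ⊕ 0x2D = 0x10.
P[3]: T = 0x97, S = E(K, T) = 0x25; 0xE2 ⊕ 0x25 = 0xC7.
P[4]: T = 0x98, S = E(K, T) = 0x5D; 0x36 ⊕ 0x5D = 0x6B.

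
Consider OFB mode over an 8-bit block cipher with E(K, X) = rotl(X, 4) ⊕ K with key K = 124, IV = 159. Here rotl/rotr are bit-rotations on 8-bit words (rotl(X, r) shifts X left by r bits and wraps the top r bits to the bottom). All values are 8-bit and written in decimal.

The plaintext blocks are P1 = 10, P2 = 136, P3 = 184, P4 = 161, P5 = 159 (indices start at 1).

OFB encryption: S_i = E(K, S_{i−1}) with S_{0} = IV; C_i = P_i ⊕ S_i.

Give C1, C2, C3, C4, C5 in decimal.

C1 = 143, C2 = 172, C3 = 134, C4 = 62, C5 = 26

C1: S = E(K, 159) = 133; 10 ⊕ 133 = 143.
C2: S = E(K, 133) = 36; 136 ⊕ 36 = 172.
C3: S = E(K, 36) = 62; 184 ⊕ 62 = 134.
C4: S = E(K, 62) = 159; 161 ⊕ 159 = 62.
C5: S = E(K, 159) = 133; 159 ⊕ 133 = 26.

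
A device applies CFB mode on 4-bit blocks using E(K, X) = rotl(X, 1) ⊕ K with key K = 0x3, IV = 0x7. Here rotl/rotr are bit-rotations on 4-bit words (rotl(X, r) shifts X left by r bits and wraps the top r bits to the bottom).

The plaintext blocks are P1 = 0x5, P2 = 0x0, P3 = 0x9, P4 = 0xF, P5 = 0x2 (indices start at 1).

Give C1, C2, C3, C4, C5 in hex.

CFB encryption: C_i = P_i ⊕ E(K, C_{i−1}), with C_{0} = IV.
C1: E(K, 0x7) = 0xD; 0x5 ⊕ 0xD = 0x8.
C2: E(K, 0x8) = 0x2; 0x0 ⊕ 0x2 = 0x2.
C3: E(K, 0x2) = 0x7; 0x9 ⊕ 0x7 = 0xE.
C4: E(K, 0xE) = 0xE; 0xF ⊕ 0xE = 0x1.
C5: E(K, 0x1) = 0x1; 0x2 ⊕ 0x1 = 0x3.

C1 = 0x8, C2 = 0x2, C3 = 0xE, C4 = 0x1, C5 = 0x3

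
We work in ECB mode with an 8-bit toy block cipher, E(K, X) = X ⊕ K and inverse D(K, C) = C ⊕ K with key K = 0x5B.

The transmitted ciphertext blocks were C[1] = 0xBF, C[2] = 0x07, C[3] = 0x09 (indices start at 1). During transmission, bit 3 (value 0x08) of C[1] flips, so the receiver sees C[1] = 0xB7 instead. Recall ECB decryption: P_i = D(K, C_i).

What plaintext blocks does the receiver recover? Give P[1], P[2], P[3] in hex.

Only C[1] changed, to 0xB7. In ECB, a change in C_i affects only P_i. Decrypting the received ciphertext:
P[1]: D(K, 0xB7) = 0xEC.
P[2]: D(K, 0x07) = 0x5C.
P[3]: D(K, 0x09) = 0x52.
Blocks that differ from the original plaintext: P[1].

P[1] = 0xEC, P[2] = 0x5C, P[3] = 0x52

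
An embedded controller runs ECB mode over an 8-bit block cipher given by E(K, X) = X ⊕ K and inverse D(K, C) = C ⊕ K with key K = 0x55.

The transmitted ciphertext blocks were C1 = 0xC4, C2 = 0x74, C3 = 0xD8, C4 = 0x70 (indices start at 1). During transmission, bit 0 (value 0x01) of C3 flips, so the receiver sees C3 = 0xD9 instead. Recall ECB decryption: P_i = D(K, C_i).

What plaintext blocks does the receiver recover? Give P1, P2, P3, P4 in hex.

P1 = 0x91, P2 = 0x21, P3 = 0x8C, P4 = 0x25

Only C3 changed, to 0xD9. In ECB, a change in C_i affects only P_i. Decrypting the received ciphertext:
P1: D(K, 0xC4) = 0x91.
P2: D(K, 0x74) = 0x21.
P3: D(K, 0xD9) = 0x8C.
P4: D(K, 0x70) = 0x25.
Blocks that differ from the original plaintext: P3.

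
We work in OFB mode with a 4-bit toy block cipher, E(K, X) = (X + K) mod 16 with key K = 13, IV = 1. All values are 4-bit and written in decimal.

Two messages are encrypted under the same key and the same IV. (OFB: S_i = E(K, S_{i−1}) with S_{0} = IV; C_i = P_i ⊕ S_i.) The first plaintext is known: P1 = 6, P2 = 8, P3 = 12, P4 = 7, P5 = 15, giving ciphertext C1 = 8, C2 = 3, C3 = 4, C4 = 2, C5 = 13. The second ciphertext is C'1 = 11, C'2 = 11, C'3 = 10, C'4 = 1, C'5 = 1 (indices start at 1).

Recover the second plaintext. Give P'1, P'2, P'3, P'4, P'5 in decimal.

P'1 = 5, P'2 = 0, P'3 = 2, P'4 = 4, P'5 = 3

In OFB with a reused IV, both messages share the same keystream S_i, so C_i ⊕ C'_i = P_i ⊕ P'_i and thus P'_i = P_i ⊕ C_i ⊕ C'_i.
P'1: 6 ⊕ 8 ⊕ 11 = 5.
P'2: 8 ⊕ 3 ⊕ 11 = 0.
P'3: 12 ⊕ 4 ⊕ 10 = 2.
P'4: 7 ⊕ 2 ⊕ 1 = 4.
P'5: 15 ⊕ 13 ⊕ 1 = 3.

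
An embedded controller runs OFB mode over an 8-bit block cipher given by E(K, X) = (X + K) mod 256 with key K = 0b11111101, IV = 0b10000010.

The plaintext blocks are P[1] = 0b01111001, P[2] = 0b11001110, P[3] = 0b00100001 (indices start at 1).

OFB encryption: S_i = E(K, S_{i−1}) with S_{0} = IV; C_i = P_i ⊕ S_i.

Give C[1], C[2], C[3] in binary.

C[1] = 0b00000110, C[2] = 0b10110010, C[3] = 0b01011000

C[1]: S = E(K, 0b10000010) = 0b01111111; 0b01111001 ⊕ 0b01111111 = 0b00000110.
C[2]: S = E(K, 0b01111111) = 0b01111100; 0b11001110 ⊕ 0b01111100 = 0b10110010.
C[3]: S = E(K, 0b01111100) = 0b01111001; 0b00100001 ⊕ 0b01111001 = 0b01011000.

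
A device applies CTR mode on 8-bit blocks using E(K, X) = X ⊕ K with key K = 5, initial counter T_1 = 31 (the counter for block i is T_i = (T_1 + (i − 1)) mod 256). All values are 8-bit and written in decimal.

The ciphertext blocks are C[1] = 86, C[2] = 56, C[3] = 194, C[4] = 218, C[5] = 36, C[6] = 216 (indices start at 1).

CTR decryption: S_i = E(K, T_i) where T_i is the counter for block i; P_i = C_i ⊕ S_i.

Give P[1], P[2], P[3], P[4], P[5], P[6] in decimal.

P[1]: T = 31, S = E(K, T) = 26; 86 ⊕ 26 = 76.
P[2]: T = 32, S = E(K, T) = 37; 56 ⊕ 37 = 29.
P[3]: T = 33, S = E(K, T) = 36; 194 ⊕ 36 = 230.
P[4]: T = 34, S = E(K, T) = 39; 218 ⊕ 39 = 253.
P[5]: T = 35, S = E(K, T) = 38; 36 ⊕ 38 = 2.
P[6]: T = 36, S = E(K, T) = 33; 216 ⊕ 33 = 249.

P[1] = 76, P[2] = 29, P[3] = 230, P[4] = 253, P[5] = 2, P[6] = 249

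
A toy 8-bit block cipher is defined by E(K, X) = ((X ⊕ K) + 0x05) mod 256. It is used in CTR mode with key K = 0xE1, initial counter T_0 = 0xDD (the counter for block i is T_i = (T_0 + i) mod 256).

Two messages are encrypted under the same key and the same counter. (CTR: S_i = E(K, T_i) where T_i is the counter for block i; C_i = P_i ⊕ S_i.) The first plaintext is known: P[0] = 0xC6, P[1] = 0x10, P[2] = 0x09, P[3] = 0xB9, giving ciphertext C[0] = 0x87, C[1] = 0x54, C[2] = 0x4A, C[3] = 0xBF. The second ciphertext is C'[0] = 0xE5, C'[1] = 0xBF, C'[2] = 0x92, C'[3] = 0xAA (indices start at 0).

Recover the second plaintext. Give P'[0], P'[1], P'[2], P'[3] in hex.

In CTR with a reused counter, both messages share the same keystream S_i, so C_i ⊕ C'_i = P_i ⊕ P'_i and thus P'_i = P_i ⊕ C_i ⊕ C'_i.
P'[0]: 0xC6 ⊕ 0x87 ⊕ 0xE5 = 0xA4.
P'[1]: 0x10 ⊕ 0x54 ⊕ 0xBF = 0xFB.
P'[2]: 0x09 ⊕ 0x4A ⊕ 0x92 = 0xD1.
P'[3]: 0xB9 ⊕ 0xBF ⊕ 0xAA = 0xAC.

P'[0] = 0xA4, P'[1] = 0xFB, P'[2] = 0xD1, P'[3] = 0xAC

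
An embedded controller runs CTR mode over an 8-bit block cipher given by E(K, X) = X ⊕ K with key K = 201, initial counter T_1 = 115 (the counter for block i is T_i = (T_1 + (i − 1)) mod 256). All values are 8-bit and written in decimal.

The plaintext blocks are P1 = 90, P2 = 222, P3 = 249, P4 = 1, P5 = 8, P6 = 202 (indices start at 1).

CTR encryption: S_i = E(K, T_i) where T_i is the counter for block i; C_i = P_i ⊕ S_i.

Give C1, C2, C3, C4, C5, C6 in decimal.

C1 = 224, C2 = 99, C3 = 69, C4 = 190, C5 = 182, C6 = 123

C1: T = 115, S = E(K, T) = 186; 90 ⊕ 186 = 224.
C2: T = 116, S = E(K, T) = 189; 222 ⊕ 189 = 99.
C3: T = 117, S = E(K, T) = 188; 249 ⊕ 188 = 69.
C4: T = 118, S = E(K, T) = 191; 1 ⊕ 191 = 190.
C5: T = 119, S = E(K, T) = 190; 8 ⊕ 190 = 182.
C6: T = 120, S = E(K, T) = 177; 202 ⊕ 177 = 123.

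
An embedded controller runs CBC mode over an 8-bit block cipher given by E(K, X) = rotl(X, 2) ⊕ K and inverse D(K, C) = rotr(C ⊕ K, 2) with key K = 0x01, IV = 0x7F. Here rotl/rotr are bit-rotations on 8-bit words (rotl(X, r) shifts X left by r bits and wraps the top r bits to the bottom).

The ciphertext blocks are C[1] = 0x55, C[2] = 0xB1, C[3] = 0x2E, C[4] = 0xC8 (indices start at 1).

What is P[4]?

P[4] = 0x5C

CBC decryption: P_i = D(K, C_i) ⊕ C_{i−1}, with C_{0} = IV.
P[4]: D(K, 0xC8) = 0x72; 0x72 ⊕ 0x2E = 0x5C.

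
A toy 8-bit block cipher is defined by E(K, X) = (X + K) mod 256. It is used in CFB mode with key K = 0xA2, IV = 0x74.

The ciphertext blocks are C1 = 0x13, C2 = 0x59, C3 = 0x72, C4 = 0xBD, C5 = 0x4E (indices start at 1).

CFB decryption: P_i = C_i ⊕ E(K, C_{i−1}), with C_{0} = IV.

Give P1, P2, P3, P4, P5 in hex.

P1 = 0x05, P2 = 0xEC, P3 = 0x89, P4 = 0xA9, P5 = 0x11

P1: E(K, 0x74) = 0x16; 0x13 ⊕ 0x16 = 0x05.
P2: E(K, 0x13) = 0xB5; 0x59 ⊕ 0xB5 = 0xEC.
P3: E(K, 0x59) = 0xFB; 0x72 ⊕ 0xFB = 0x89.
P4: E(K, 0x72) = 0x14; 0xBD ⊕ 0x14 = 0xA9.
P5: E(K, 0xBD) = 0x5F; 0x4E ⊕ 0x5F = 0x11.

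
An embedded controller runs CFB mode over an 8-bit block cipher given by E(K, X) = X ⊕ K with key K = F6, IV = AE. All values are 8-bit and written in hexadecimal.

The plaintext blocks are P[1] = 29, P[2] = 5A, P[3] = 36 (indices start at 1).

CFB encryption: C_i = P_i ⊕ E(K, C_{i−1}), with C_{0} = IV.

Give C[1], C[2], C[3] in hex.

C[1] = 71, C[2] = DD, C[3] = 1D

C[1]: E(K, AE) = 58; 29 ⊕ 58 = 71.
C[2]: E(K, 71) = 87; 5A ⊕ 87 = DD.
C[3]: E(K, DD) = 2B; 36 ⊕ 2B = 1D.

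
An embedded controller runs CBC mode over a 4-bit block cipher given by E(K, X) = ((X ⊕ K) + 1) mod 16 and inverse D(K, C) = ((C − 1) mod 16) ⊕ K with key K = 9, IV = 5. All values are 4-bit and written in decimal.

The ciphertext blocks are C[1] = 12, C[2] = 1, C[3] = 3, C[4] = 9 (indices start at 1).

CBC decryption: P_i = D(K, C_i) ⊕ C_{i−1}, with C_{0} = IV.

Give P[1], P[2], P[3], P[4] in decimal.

P[1]: D(K, 12) = 2; 2 ⊕ 5 = 7.
P[2]: D(K, 1) = 9; 9 ⊕ 12 = 5.
P[3]: D(K, 3) = 11; 11 ⊕ 1 = 10.
P[4]: D(K, 9) = 1; 1 ⊕ 3 = 2.

P[1] = 7, P[2] = 5, P[3] = 10, P[4] = 2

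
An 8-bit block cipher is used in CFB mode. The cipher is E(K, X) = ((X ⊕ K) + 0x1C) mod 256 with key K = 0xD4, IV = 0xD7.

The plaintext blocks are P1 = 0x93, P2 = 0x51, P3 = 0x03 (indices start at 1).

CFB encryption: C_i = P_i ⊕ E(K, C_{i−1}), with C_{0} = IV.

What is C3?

C1: E(K, 0xD7) = 0x1F; 0x93 ⊕ 0x1F = 0x8C.
C2: E(K, 0x8C) = 0x74; 0x51 ⊕ 0x74 = 0x25.
C3: E(K, 0x25) = 0x0D; 0x03 ⊕ 0x0D = 0x0E.

C3 = 0x0E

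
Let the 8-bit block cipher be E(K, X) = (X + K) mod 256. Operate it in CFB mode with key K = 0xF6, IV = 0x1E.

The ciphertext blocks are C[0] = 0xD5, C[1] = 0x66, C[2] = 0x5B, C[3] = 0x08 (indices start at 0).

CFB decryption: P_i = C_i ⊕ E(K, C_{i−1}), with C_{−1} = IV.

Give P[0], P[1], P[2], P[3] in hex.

P[0] = 0xC1, P[1] = 0xAD, P[2] = 0x07, P[3] = 0x59

P[0]: E(K, 0x1E) = 0x14; 0xD5 ⊕ 0x14 = 0xC1.
P[1]: E(K, 0xD5) = 0xCB; 0x66 ⊕ 0xCB = 0xAD.
P[2]: E(K, 0x66) = 0x5C; 0x5B ⊕ 0x5C = 0x07.
P[3]: E(K, 0x5B) = 0x51; 0x08 ⊕ 0x51 = 0x59.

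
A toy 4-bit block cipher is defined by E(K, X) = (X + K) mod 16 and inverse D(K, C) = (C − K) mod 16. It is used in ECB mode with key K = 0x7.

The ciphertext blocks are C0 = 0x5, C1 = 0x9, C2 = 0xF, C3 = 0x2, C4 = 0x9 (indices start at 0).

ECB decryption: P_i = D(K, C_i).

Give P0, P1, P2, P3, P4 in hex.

P0 = 0xE, P1 = 0x2, P2 = 0x8, P3 = 0xB, P4 = 0x2

P0: D(K, 0x5) = 0xE.
P1: D(K, 0x9) = 0x2.
P2: D(K, 0xF) = 0x8.
P3: D(K, 0x2) = 0xB.
P4: D(K, 0x9) = 0x2.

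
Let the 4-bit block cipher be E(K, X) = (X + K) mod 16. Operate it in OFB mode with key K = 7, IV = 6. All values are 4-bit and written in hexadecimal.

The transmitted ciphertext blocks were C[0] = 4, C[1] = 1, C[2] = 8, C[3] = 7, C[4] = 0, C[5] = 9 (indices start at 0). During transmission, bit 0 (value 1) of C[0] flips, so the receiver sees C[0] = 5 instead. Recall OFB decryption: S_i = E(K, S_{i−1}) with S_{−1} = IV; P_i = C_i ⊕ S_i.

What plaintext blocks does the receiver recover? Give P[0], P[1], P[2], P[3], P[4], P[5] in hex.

P[0] = 8, P[1] = 5, P[2] = 3, P[3] = 5, P[4] = 9, P[5] = 9

Only C[0] changed, to 5. In OFB, a change in C_i flips the same bit in P_i only; the keystream is unaffected. Decrypting the received ciphertext:
P[0]: S = E(K, 6) = D; 5 ⊕ D = 8.
P[1]: S = E(K, D) = 4; 1 ⊕ 4 = 5.
P[2]: S = E(K, 4) = B; 8 ⊕ B = 3.
P[3]: S = E(K, B) = 2; 7 ⊕ 2 = 5.
P[4]: S = E(K, 2) = 9; 0 ⊕ 9 = 9.
P[5]: S = E(K, 9) = 0; 9 ⊕ 0 = 9.
Blocks that differ from the original plaintext: P[0].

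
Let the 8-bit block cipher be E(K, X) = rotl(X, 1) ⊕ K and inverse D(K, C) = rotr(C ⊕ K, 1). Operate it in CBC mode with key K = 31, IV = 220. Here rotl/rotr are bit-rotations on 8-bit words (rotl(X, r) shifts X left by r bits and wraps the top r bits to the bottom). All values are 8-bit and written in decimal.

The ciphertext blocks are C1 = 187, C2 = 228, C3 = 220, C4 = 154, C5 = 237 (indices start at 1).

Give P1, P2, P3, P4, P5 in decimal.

CBC decryption: P_i = D(K, C_i) ⊕ C_{i−1}, with C_{0} = IV.
P1: D(K, 187) = 82; 82 ⊕ 220 = 142.
P2: D(K, 228) = 253; 253 ⊕ 187 = 70.
P3: D(K, 220) = 225; 225 ⊕ 228 = 5.
P4: D(K, 154) = 194; 194 ⊕ 220 = 30.
P5: D(K, 237) = 121; 121 ⊕ 154 = 227.

P1 = 142, P2 = 70, P3 = 5, P4 = 30, P5 = 227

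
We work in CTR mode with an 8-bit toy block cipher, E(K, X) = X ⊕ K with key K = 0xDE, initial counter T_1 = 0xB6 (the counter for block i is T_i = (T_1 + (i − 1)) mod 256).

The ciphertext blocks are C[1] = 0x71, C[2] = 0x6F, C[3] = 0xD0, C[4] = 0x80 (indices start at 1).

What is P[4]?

P[4] = 0xE7

CTR decryption: S_i = E(K, T_i) where T_i is the counter for block i; P_i = C_i ⊕ S_i.
P[4]: T = 0xB9, S = E(K, T) = 0x67; 0x80 ⊕ 0x67 = 0xE7.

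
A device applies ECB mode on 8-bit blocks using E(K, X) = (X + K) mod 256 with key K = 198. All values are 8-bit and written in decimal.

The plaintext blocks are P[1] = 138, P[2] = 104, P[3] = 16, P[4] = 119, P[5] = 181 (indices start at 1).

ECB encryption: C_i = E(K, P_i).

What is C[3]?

C[3] = 214

C[3]: E(K, 16) = 214.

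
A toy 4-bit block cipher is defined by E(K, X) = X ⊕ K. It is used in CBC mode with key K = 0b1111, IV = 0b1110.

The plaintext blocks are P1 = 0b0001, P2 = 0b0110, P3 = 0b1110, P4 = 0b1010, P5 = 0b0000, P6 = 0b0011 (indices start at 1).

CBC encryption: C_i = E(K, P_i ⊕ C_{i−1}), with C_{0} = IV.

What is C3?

C3 = 0b1000

C1: P1 ⊕ 0b1110 = 0b1111; E(K, 0b1111) = 0b0000.
C2: P2 ⊕ 0b0000 = 0b0110; E(K, 0b0110) = 0b1001.
C3: P3 ⊕ 0b1001 = 0b0111; E(K, 0b0111) = 0b1000.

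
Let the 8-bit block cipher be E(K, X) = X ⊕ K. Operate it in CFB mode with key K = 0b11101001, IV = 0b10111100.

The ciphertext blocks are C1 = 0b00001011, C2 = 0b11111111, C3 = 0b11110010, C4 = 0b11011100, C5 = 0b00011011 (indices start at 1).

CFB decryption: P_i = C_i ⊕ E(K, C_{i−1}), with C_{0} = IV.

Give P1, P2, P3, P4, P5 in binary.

P1: E(K, 0b10111100) = 0b01010101; 0b00001011 ⊕ 0b01010101 = 0b01011110.
P2: E(K, 0b00001011) = 0b11100010; 0b11111111 ⊕ 0b11100010 = 0b00011101.
P3: E(K, 0b11111111) = 0b00010110; 0b11110010 ⊕ 0b00010110 = 0b11100100.
P4: E(K, 0b11110010) = 0b00011011; 0b11011100 ⊕ 0b00011011 = 0b11000111.
P5: E(K, 0b11011100) = 0b00110101; 0b00011011 ⊕ 0b00110101 = 0b00101110.

P1 = 0b01011110, P2 = 0b00011101, P3 = 0b11100100, P4 = 0b11000111, P5 = 0b00101110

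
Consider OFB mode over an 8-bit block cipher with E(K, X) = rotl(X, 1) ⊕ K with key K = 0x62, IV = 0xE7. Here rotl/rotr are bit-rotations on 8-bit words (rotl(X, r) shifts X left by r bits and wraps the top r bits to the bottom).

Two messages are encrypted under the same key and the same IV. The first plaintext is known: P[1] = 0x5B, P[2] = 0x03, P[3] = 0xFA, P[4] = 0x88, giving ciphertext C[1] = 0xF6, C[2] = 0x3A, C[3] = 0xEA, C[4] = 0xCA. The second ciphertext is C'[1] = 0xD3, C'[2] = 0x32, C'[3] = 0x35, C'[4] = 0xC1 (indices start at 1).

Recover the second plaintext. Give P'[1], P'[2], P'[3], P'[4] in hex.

P'[1] = 0x7E, P'[2] = 0x0B, P'[3] = 0x25, P'[4] = 0x83

In OFB with a reused IV, both messages share the same keystream S_i, so C_i ⊕ C'_i = P_i ⊕ P'_i and thus P'_i = P_i ⊕ C_i ⊕ C'_i.
P'[1]: 0x5B ⊕ 0xF6 ⊕ 0xD3 = 0x7E.
P'[2]: 0x03 ⊕ 0x3A ⊕ 0x32 = 0x0B.
P'[3]: 0xFA ⊕ 0xEA ⊕ 0x35 = 0x25.
P'[4]: 0x88 ⊕ 0xCA ⊕ 0xC1 = 0x83.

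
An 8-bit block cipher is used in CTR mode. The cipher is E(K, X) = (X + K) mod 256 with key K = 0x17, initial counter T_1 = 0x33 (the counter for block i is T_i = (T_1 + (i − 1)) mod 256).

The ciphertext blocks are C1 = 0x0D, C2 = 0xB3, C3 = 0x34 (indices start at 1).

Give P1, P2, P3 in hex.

P1 = 0x47, P2 = 0xF8, P3 = 0x78

CTR decryption: S_i = E(K, T_i) where T_i is the counter for block i; P_i = C_i ⊕ S_i.
P1: T = 0x33, S = E(K, T) = 0x4A; 0x0D ⊕ 0x4A = 0x47.
P2: T = 0x34, S = E(K, T) = 0x4B; 0xB3 ⊕ 0x4B = 0xF8.
P3: T = 0x35, S = E(K, T) = 0x4C; 0x34 ⊕ 0x4C = 0x78.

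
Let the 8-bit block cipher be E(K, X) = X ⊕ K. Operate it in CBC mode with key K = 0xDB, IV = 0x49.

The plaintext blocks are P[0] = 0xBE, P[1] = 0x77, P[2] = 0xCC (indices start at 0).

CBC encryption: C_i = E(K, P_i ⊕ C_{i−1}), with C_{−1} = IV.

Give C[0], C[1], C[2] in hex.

C[0] = 0x2C, C[1] = 0x80, C[2] = 0x97

C[0]: P[0] ⊕ 0x49 = 0xF7; E(K, 0xF7) = 0x2C.
C[1]: P[1] ⊕ 0x2C = 0x5B; E(K, 0x5B) = 0x80.
C[2]: P[2] ⊕ 0x80 = 0x4C; E(K, 0x4C) = 0x97.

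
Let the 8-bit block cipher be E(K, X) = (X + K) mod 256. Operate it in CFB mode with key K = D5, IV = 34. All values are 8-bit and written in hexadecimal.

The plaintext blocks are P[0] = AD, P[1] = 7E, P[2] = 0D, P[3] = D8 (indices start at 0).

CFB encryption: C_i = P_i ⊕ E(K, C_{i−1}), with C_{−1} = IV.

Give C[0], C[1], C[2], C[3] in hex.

C[0]: E(K, 34) = 09; AD ⊕ 09 = A4.
C[1]: E(K, A4) = 79; 7E ⊕ 79 = 07.
C[2]: E(K, 07) = DC; 0D ⊕ DC = D1.
C[3]: E(K, D1) = A6; D8 ⊕ A6 = 7E.

C[0] = A4, C[1] = 07, C[2] = D1, C[3] = 7E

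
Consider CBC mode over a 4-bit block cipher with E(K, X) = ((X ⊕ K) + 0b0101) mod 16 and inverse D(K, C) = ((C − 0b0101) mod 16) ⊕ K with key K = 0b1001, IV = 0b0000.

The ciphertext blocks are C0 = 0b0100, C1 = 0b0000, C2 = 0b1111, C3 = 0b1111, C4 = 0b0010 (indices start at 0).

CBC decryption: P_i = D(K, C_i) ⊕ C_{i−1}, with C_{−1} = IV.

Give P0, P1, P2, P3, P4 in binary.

P0: D(K, 0b0100) = 0b0110; 0b0110 ⊕ 0b0000 = 0b0110.
P1: D(K, 0b0000) = 0b0010; 0b0010 ⊕ 0b0100 = 0b0110.
P2: D(K, 0b1111) = 0b0011; 0b0011 ⊕ 0b0000 = 0b0011.
P3: D(K, 0b1111) = 0b0011; 0b0011 ⊕ 0b1111 = 0b1100.
P4: D(K, 0b0010) = 0b0100; 0b0100 ⊕ 0b1111 = 0b1011.

P0 = 0b0110, P1 = 0b0110, P2 = 0b0011, P3 = 0b1100, P4 = 0b1011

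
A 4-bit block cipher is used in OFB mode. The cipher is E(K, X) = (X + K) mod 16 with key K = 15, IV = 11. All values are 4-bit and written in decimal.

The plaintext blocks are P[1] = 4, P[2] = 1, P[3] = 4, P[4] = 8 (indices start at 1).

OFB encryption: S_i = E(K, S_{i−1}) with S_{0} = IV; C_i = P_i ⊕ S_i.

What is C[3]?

C[3] = 12

C[1]: S = E(K, 11) = 10; 4 ⊕ 10 = 14.
C[2]: S = E(K, 10) = 9; 1 ⊕ 9 = 8.
C[3]: S = E(K, 9) = 8; 4 ⊕ 8 = 12.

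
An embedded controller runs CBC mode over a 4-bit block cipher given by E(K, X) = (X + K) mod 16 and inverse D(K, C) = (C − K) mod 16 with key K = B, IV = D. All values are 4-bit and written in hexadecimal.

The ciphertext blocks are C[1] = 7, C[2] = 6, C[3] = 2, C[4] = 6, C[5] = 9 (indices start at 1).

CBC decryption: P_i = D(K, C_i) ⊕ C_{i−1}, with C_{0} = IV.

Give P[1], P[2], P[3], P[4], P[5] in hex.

P[1] = 1, P[2] = C, P[3] = 1, P[4] = 9, P[5] = 8

P[1]: D(K, 7) = C; C ⊕ D = 1.
P[2]: D(K, 6) = B; B ⊕ 7 = C.
P[3]: D(K, 2) = 7; 7 ⊕ 6 = 1.
P[4]: D(K, 6) = B; B ⊕ 2 = 9.
P[5]: D(K, 9) = E; E ⊕ 6 = 8.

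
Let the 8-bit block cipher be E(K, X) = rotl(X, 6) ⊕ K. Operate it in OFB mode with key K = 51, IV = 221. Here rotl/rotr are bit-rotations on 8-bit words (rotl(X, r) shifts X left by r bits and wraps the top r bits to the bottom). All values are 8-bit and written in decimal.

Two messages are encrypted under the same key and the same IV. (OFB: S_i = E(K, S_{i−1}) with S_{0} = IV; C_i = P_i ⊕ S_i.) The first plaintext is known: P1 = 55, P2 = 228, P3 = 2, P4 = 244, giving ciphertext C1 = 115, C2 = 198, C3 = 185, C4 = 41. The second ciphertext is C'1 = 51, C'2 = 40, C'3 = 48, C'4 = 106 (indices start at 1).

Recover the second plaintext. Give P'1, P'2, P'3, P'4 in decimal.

P'1 = 119, P'2 = 10, P'3 = 139, P'4 = 183

In OFB with a reused IV, both messages share the same keystream S_i, so C_i ⊕ C'_i = P_i ⊕ P'_i and thus P'_i = P_i ⊕ C_i ⊕ C'_i.
P'1: 55 ⊕ 115 ⊕ 51 = 119.
P'2: 228 ⊕ 198 ⊕ 40 = 10.
P'3: 2 ⊕ 185 ⊕ 48 = 139.
P'4: 244 ⊕ 41 ⊕ 106 = 183.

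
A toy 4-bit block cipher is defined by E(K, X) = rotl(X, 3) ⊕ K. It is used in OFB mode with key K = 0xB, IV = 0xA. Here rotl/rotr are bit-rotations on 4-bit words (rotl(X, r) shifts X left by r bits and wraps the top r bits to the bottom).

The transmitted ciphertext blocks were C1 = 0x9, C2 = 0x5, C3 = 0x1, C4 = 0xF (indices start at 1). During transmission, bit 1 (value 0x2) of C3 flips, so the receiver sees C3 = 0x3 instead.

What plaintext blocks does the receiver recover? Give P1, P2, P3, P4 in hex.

P1 = 0x7, P2 = 0x9, P3 = 0xE, P4 = 0xA

OFB decryption: S_i = E(K, S_{i−1}) with S_{0} = IV; P_i = C_i ⊕ S_i.
Only C3 changed, to 0x3. In OFB, a change in C_i flips the same bit in P_i only; the keystream is unaffected. Decrypting the received ciphertext:
P1: S = E(K, 0xA) = 0xE; 0x9 ⊕ 0xE = 0x7.
P2: S = E(K, 0xE) = 0xC; 0x5 ⊕ 0xC = 0x9.
P3: S = E(K, 0xC) = 0xD; 0x3 ⊕ 0xD = 0xE.
P4: S = E(K, 0xD) = 0x5; 0xF ⊕ 0x5 = 0xA.
Blocks that differ from the original plaintext: P3.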